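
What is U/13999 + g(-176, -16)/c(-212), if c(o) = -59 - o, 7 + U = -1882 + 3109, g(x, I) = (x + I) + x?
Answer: -4964972/2141847 ≈ -2.3181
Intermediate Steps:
g(x, I) = I + 2*x (g(x, I) = (I + x) + x = I + 2*x)
U = 1220 (U = -7 + (-1882 + 3109) = -7 + 1227 = 1220)
U/13999 + g(-176, -16)/c(-212) = 1220/13999 + (-16 + 2*(-176))/(-59 - 1*(-212)) = 1220*(1/13999) + (-16 - 352)/(-59 + 212) = 1220/13999 - 368/153 = -4964972/2141847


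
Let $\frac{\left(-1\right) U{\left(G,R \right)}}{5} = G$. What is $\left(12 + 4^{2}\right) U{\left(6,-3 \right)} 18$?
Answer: $-15120$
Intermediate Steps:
$U{\left(G,R \right)} = - 5 G$
$\left(12 + 4^{2}\right) U{\left(6,-3 \right)} 18 = \left(12 + 4^{2}\right) \left(\left(-5\right) 6\right) 18 = \left(12 + 16\right) \left(-30\right) 18 = 28 \left(-30\right) 18 = \left(-840\right) 18 = -15120$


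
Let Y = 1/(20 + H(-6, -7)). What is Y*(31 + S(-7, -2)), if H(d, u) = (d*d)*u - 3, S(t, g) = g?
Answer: -29/235 ≈ -0.12340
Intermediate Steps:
H(d, u) = -3 + u*d² (H(d, u) = d²*u - 3 = u*d² - 3 = -3 + u*d²)
Y = -1/235 (Y = 1/(20 + (-3 - 7*(-6)²)) = 1/(20 + (-3 - 7*36)) = 1/(20 + (-3 - 252)) = 1/(20 - 255) = 1/(-235) = -1/235 ≈ -0.0042553)
Y*(31 + S(-7, -2)) = -(31 - 2)/235 = -1/235*29 = -29/235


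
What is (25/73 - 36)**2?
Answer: 6775609/5329 ≈ 1271.5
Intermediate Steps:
(25/73 - 36)**2 = (-2603/73)**2 = 6775609/5329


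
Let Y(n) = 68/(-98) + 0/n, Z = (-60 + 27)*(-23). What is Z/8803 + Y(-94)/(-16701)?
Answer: 621426193/7203926247 ≈ 0.086262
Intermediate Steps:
Z = 759 (Z = -33*(-23) = 759)
Y(n) = -34/49 (Y(n) = 68*(-1/98) + 0 = -34/49 + 0 = -34/49)
Z/8803 + Y(-94)/(-16701) = 759/8803 - 34/49/(-16701) = 759*(1/8803) - 34/49*(-1/16701) = 759/8803 + 34/818349 = 621426193/7203926247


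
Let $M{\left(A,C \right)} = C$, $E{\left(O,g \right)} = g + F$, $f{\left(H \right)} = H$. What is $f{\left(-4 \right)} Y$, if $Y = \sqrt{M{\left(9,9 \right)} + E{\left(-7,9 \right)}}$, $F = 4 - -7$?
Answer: $- 4 \sqrt{29} \approx -21.541$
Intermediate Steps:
$F = 11$ ($F = 4 + 7 = 11$)
$E{\left(O,g \right)} = 11 + g$ ($E{\left(O,g \right)} = g + 11 = 11 + g$)
$Y = \sqrt{29}$ ($Y = \sqrt{9 + \left(11 + 9\right)} = \sqrt{9 + 20} = \sqrt{29} \approx 5.3852$)
$f{\left(-4 \right)} Y = - 4 \sqrt{29}$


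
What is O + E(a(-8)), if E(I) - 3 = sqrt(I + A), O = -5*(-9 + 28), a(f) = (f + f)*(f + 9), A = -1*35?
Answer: -92 + I*sqrt(51) ≈ -92.0 + 7.1414*I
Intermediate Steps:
A = -35
a(f) = 2*f*(9 + f) (a(f) = (2*f)*(9 + f) = 2*f*(9 + f))
O = -95 (O = -5*19 = -95)
E(I) = 3 + sqrt(-35 + I) (E(I) = 3 + sqrt(I - 35) = 3 + sqrt(-35 + I))
O + E(a(-8)) = -95 + (3 + sqrt(-35 + 2*(-8)*(9 - 8))) = -95 + (3 + sqrt(-35 + 2*(-8)*1)) = -95 + (3 + sqrt(-35 - 16)) = -95 + (3 + sqrt(-51)) = -95 + (3 + I*sqrt(51)) = -92 + I*sqrt(51)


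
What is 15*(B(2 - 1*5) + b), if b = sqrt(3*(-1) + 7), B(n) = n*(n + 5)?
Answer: -60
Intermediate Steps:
B(n) = n*(5 + n)
b = 2 (b = sqrt(-3 + 7) = sqrt(4) = 2)
15*(B(2 - 1*5) + b) = 15*((2 - 1*5)*(5 + (2 - 1*5)) + 2) = 15*((2 - 5)*(5 + (2 - 5)) + 2) = 15*(-3*(5 - 3) + 2) = 15*(-3*2 + 2) = 15*(-6 + 2) = 15*(-4) = -60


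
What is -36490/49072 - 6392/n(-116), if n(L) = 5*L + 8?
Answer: 36599493/3508648 ≈ 10.431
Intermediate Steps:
n(L) = 8 + 5*L
-36490/49072 - 6392/n(-116) = -36490/49072 - 6392/(8 + 5*(-116)) = -36490*1/49072 - 6392/(8 - 580) = -18245/24536 - 6392/(-572) = -18245/24536 - 6392*(-1/572) = -18245/24536 + 1598/143 = 36599493/3508648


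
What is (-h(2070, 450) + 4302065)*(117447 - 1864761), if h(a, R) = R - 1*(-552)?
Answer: -7515307594782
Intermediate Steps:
h(a, R) = 552 + R (h(a, R) = R + 552 = 552 + R)
(-h(2070, 450) + 4302065)*(117447 - 1864761) = (-(552 + 450) + 4302065)*(117447 - 1864761) = (-1*1002 + 4302065)*(-1747314) = (-1002 + 4302065)*(-1747314) = 4301063*(-1747314) = -7515307594782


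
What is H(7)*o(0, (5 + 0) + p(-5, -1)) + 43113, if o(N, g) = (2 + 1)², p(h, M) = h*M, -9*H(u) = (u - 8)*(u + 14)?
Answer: 43134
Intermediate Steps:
H(u) = -(-8 + u)*(14 + u)/9 (H(u) = -(u - 8)*(u + 14)/9 = -(-8 + u)*(14 + u)/9)
p(h, M) = M*h
o(N, g) = 9 (o(N, g) = 3² = 9)
H(7)*o(0, (5 + 0) + p(-5, -1)) + 43113 = (112/9 - ⅔*7 - ⅑*7²)*9 + 43113 = (112/9 - 14/3 - ⅑*49)*9 + 43113 = (112/9 - 14/3 - 49/9)*9 + 43113 = (7/3)*9 + 43113 = 21 + 43113 = 43134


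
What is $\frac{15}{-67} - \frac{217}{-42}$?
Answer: $\frac{1987}{402} \approx 4.9428$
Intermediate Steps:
$\frac{15}{-67} - \frac{217}{-42} = 15 \left(- \frac{1}{67}\right) - - \frac{31}{6} = - \frac{15}{67} + \frac{31}{6} = \frac{1987}{402}$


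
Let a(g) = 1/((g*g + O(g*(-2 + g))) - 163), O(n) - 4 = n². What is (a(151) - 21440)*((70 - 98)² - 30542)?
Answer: 322979067976417602/506227643 ≈ 6.3801e+8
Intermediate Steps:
O(n) = 4 + n²
a(g) = 1/(-159 + g² + g²*(-2 + g)²) (a(g) = 1/((g*g + (4 + (g*(-2 + g))²)) - 163) = 1/((g² + (4 + g²*(-2 + g)²)) - 163) = 1/((4 + g² + g²*(-2 + g)²) - 163) = 1/(-159 + g² + g²*(-2 + g)²))
(a(151) - 21440)*((70 - 98)² - 30542) = (1/(-159 + 151² + 151²*(-2 + 151)²) - 21440)*((70 - 98)² - 30542) = (1/(-159 + 22801 + 22801*149²) - 21440)*((-28)² - 30542) = (1/(-159 + 22801 + 22801*22201) - 21440)*(784 - 30542) = (1/(-159 + 22801 + 506205001) - 21440)*(-29758) = (1/506227643 - 21440)*(-29758) = -10853520665919/506227643*(-29758) = 322979067976417602/506227643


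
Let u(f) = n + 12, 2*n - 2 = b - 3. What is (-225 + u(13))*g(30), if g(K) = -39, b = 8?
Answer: 16341/2 ≈ 8170.5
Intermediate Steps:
n = 7/2 (n = 1 + (8 - 3)/2 = 1 + (1/2)*5 = 1 + 5/2 = 7/2 ≈ 3.5000)
u(f) = 31/2 (u(f) = 7/2 + 12 = 31/2)
(-225 + u(13))*g(30) = (-225 + 31/2)*(-39) = -419/2*(-39) = 16341/2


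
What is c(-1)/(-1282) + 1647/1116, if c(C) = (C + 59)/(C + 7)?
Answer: 350111/238452 ≈ 1.4683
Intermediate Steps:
c(C) = (59 + C)/(7 + C)
c(-1)/(-1282) + 1647/1116 = ((59 - 1)/(7 - 1))/(-1282) + 1647/1116 = (58/6)*(-1/1282) + 1647*(1/1116) = ((⅙)*58)*(-1/1282) + 183/124 = (29/3)*(-1/1282) + 183/124 = -29/3846 + 183/124 = 350111/238452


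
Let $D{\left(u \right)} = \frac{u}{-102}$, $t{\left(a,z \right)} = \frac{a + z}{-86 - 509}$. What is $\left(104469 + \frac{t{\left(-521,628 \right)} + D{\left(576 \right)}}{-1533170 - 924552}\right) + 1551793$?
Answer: $\frac{2422025775326047}{1462344590} \approx 1.6563 \cdot 10^{6}$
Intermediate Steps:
$t{\left(a,z \right)} = - \frac{a}{595} - \frac{z}{595}$ ($t{\left(a,z \right)} = \frac{a + z}{-595} = \left(a + z\right) \left(- \frac{1}{595}\right) = - \frac{a}{595} - \frac{z}{595}$)
$D{\left(u \right)} = - \frac{u}{102}$ ($D{\left(u \right)} = u \left(- \frac{1}{102}\right) = - \frac{u}{102}$)
$\left(104469 + \frac{t{\left(-521,628 \right)} + D{\left(576 \right)}}{-1533170 - 924552}\right) + 1551793 = \left(104469 + \frac{\left(\left(- \frac{1}{595}\right) \left(-521\right) - \frac{628}{595}\right) - \frac{96}{17}}{-1533170 - 924552}\right) + 1551793 = \left(104469 + \frac{\left(\frac{521}{595} - \frac{628}{595}\right) - \frac{96}{17}}{-2457722}\right) + 1551793 = \left(104469 + \left(- \frac{107}{595} - \frac{96}{17}\right) \left(- \frac{1}{2457722}\right)\right) + 1551793 = \left(104469 - - \frac{3467}{1462344590}\right) + 1551793 = \left(104469 + \frac{3467}{1462344590}\right) + 1551793 = \frac{152769676976177}{1462344590} + 1551793 = \frac{2422025775326047}{1462344590}$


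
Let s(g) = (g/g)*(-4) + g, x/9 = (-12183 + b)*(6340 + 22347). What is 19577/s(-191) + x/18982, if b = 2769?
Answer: -237162944602/1850745 ≈ -1.2814e+5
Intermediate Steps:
x = -2430534762 (x = 9*((-12183 + 2769)*(6340 + 22347)) = 9*(-9414*28687) = 9*(-270059418) = -2430534762)
s(g) = -4 + g (s(g) = 1*(-4) + g = -4 + g)
19577/s(-191) + x/18982 = 19577/(-4 - 191) - 2430534762/18982 = 19577/(-195) - 2430534762*1/18982 = 19577*(-1/195) - 1215267381/9491 = -19577/195 - 1215267381/9491 = -237162944602/1850745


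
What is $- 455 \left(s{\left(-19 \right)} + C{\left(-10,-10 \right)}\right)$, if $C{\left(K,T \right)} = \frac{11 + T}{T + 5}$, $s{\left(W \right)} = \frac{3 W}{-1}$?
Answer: $-25844$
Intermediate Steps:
$s{\left(W \right)} = - 3 W$ ($s{\left(W \right)} = 3 W \left(-1\right) = - 3 W$)
$C{\left(K,T \right)} = \frac{11 + T}{5 + T}$
$- 455 \left(s{\left(-19 \right)} + C{\left(-10,-10 \right)}\right) = - 455 \left(\left(-3\right) \left(-19\right) + \frac{11 - 10}{5 - 10}\right) = - 455 \left(57 + \frac{1}{-5} \cdot 1\right) = - 455 \left(57 - \frac{1}{5}\right) = \left(-455\right) \frac{284}{5} = -25844$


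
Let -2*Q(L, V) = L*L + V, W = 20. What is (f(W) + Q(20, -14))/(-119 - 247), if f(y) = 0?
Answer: 193/366 ≈ 0.52732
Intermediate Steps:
Q(L, V) = -V/2 - L²/2 (Q(L, V) = -(L*L + V)/2 = -(L² + V)/2 = -(V + L²)/2 = -V/2 - L²/2)
(f(W) + Q(20, -14))/(-119 - 247) = (0 + (-½*(-14) - ½*20²))/(-119 - 247) = (0 + (7 - ½*400))/(-366) = (0 + (7 - 200))*(-1/366) = (0 - 193)*(-1/366) = -193*(-1/366) = 193/366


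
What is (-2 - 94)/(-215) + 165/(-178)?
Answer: -18387/38270 ≈ -0.48045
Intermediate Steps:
(-2 - 94)/(-215) + 165/(-178) = -96*(-1/215) + 165*(-1/178) = 96/215 - 165/178 = -18387/38270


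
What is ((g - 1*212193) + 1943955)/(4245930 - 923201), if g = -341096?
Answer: 1390666/3322729 ≈ 0.41853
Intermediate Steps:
((g - 1*212193) + 1943955)/(4245930 - 923201) = ((-341096 - 1*212193) + 1943955)/(4245930 - 923201) = ((-341096 - 212193) + 1943955)/3322729 = (-553289 + 1943955)*(1/3322729) = 1390666*(1/3322729) = 1390666/3322729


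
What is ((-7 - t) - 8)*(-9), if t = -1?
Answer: 126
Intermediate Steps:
((-7 - t) - 8)*(-9) = ((-7 - 1*(-1)) - 8)*(-9) = ((-7 + 1) - 8)*(-9) = (-6 - 8)*(-9) = -14*(-9) = 126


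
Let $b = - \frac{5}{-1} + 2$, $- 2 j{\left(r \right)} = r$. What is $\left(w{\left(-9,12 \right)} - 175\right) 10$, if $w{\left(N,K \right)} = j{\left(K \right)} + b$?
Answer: $-1740$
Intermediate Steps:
$j{\left(r \right)} = - \frac{r}{2}$
$b = 7$ ($b = \left(-5\right) \left(-1\right) + 2 = 5 + 2 = 7$)
$w{\left(N,K \right)} = 7 - \frac{K}{2}$ ($w{\left(N,K \right)} = - \frac{K}{2} + 7 = 7 - \frac{K}{2}$)
$\left(w{\left(-9,12 \right)} - 175\right) 10 = \left(\left(7 - 6\right) - 175\right) 10 = \left(1 - 175\right) 10 = \left(-174\right) 10 = -1740$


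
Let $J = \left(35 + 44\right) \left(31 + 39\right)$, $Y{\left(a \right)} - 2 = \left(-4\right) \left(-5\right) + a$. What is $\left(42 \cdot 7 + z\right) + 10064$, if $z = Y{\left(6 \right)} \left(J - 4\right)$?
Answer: $165086$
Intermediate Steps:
$Y{\left(a \right)} = 22 + a$ ($Y{\left(a \right)} = 2 + \left(\left(-4\right) \left(-5\right) + a\right) = 2 + \left(20 + a\right) = 22 + a$)
$J = 5530$ ($J = 79 \cdot 70 = 5530$)
$z = 154728$ ($z = \left(22 + 6\right) \left(5530 - 4\right) = 28 \cdot 5526 = 154728$)
$\left(42 \cdot 7 + z\right) + 10064 = \left(42 \cdot 7 + 154728\right) + 10064 = \left(294 + 154728\right) + 10064 = 155022 + 10064 = 165086$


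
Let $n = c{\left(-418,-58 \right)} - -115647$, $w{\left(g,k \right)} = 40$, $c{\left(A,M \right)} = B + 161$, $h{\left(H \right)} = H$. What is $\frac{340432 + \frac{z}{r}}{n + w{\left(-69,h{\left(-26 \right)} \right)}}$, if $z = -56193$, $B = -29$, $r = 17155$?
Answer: $\frac{5840054767}{1986874945} \approx 2.9393$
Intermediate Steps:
$c{\left(A,M \right)} = 132$ ($c{\left(A,M \right)} = -29 + 161 = 132$)
$n = 115779$ ($n = 132 - -115647 = 132 + 115647 = 115779$)
$\frac{340432 + \frac{z}{r}}{n + w{\left(-69,h{\left(-26 \right)} \right)}} = \frac{340432 - \frac{56193}{17155}}{115779 + 40} = \frac{340432 - \frac{56193}{17155}}{115819} = \left(340432 - \frac{56193}{17155}\right) \frac{1}{115819} = \frac{5840054767}{17155} \cdot \frac{1}{115819} = \frac{5840054767}{1986874945}$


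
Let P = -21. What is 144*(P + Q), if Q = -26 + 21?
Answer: -3744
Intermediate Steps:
Q = -5
144*(P + Q) = 144*(-21 - 5) = 144*(-26) = -3744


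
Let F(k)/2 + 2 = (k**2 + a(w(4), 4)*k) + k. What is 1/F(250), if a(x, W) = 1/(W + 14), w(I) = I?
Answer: 9/1129714 ≈ 7.9666e-6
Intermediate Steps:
a(x, W) = 1/(14 + W)
F(k) = -4 + 2*k**2 + 19*k/9 (F(k) = -4 + 2*((k**2 + k/(14 + 4)) + k) = -4 + 2*((k**2 + k/18) + k) = -4 + 2*(k**2 + 19*k/18) = -4 + (2*k**2 + 19*k/9) = -4 + 2*k**2 + 19*k/9)
1/F(250) = 1/(-4 + 2*250**2 + (19/9)*250) = 1/(-4 + 2*62500 + 4750/9) = 1/(-4 + 125000 + 4750/9) = 1/(1129714/9) = 9/1129714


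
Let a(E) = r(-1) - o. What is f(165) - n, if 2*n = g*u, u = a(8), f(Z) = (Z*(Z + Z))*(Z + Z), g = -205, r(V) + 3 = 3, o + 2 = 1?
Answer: 35937205/2 ≈ 1.7969e+7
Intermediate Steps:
o = -1 (o = -2 + 1 = -1)
r(V) = 0 (r(V) = -3 + 3 = 0)
a(E) = 1 (a(E) = 0 - 1*(-1) = 0 + 1 = 1)
f(Z) = 4*Z³ (f(Z) = (Z*(2*Z))*(2*Z) = (2*Z²)*(2*Z) = 4*Z³)
u = 1
n = -205/2 (n = (-205*1)/2 = (½)*(-205) = -205/2 ≈ -102.50)
f(165) - n = 4*165³ - 1*(-205/2) = 4*4492125 + 205/2 = 17968500 + 205/2 = 35937205/2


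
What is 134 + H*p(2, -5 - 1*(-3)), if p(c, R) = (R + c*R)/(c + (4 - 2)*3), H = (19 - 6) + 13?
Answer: 229/2 ≈ 114.50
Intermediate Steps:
H = 26 (H = 13 + 13 = 26)
p(c, R) = (R + R*c)/(6 + c) (p(c, R) = (R + R*c)/(c + 2*3) = (R + R*c)/(c + 6) = (R + R*c)/(6 + c))
134 + H*p(2, -5 - 1*(-3)) = 134 + 26*((-5 - 1*(-3))*(1 + 2)/(6 + 2)) = 134 + 26*((-5 + 3)*3/8) = 134 + 26*(-2*⅛*3) = 134 + 26*(-¾) = 134 - 39/2 = 229/2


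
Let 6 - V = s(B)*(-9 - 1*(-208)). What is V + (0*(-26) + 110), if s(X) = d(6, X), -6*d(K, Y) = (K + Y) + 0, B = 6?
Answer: 514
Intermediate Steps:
d(K, Y) = -K/6 - Y/6 (d(K, Y) = -((K + Y) + 0)/6 = -(K + Y)/6 = -K/6 - Y/6)
s(X) = -1 - X/6 (s(X) = -⅙*6 - X/6 = -1 - X/6)
V = 404 (V = 6 - (-1 - ⅙*6)*(-9 - 1*(-208)) = 6 - (-1 - 1)*(-9 + 208) = 6 - (-2)*199 = 6 - 1*(-398) = 6 + 398 = 404)
V + (0*(-26) + 110) = 404 + (0*(-26) + 110) = 404 + (0 + 110) = 404 + 110 = 514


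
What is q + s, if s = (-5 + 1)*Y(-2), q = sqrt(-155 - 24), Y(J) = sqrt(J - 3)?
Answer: I*(sqrt(179) - 4*sqrt(5)) ≈ 4.4348*I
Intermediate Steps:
Y(J) = sqrt(-3 + J)
q = I*sqrt(179) (q = sqrt(-179) = I*sqrt(179) ≈ 13.379*I)
s = -4*I*sqrt(5) (s = (-5 + 1)*sqrt(-3 - 2) = -4*I*sqrt(5) ≈ -8.9443*I)
q + s = I*sqrt(179) - 4*I*sqrt(5)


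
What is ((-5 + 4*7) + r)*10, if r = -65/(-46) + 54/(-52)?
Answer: 69890/299 ≈ 233.75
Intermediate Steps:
r = 112/299 (r = -65*(-1/46) + 54*(-1/52) = 65/46 - 27/26 = 112/299 ≈ 0.37458)
((-5 + 4*7) + r)*10 = ((-5 + 4*7) + 112/299)*10 = ((-5 + 28) + 112/299)*10 = (23 + 112/299)*10 = (6989/299)*10 = 69890/299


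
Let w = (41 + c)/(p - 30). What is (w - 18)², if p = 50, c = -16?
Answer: 4489/16 ≈ 280.56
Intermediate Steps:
w = 5/4 (w = (41 - 16)/(50 - 30) = 25/20 = 25*(1/20) = 5/4 ≈ 1.2500)
(w - 18)² = (5/4 - 18)² = (-67/4)² = 4489/16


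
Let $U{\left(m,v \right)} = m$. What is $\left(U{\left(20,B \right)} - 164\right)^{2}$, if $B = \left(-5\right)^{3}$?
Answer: $20736$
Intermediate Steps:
$B = -125$
$\left(U{\left(20,B \right)} - 164\right)^{2} = \left(20 - 164\right)^{2} = \left(-144\right)^{2} = 20736$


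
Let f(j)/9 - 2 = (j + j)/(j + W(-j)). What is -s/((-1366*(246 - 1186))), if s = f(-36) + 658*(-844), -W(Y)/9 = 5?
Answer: 277663/642020 ≈ 0.43248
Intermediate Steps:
W(Y) = -45 (W(Y) = -9*5 = -45)
f(j) = 18 + 18*j/(-45 + j) (f(j) = 18 + 9*((j + j)/(j - 45)) = 18 + 9*((2*j)/(-45 + j)) = 18 + 9*(2*j/(-45 + j)) = 18 + 18*j/(-45 + j))
s = -555326 (s = 18*(-45 + 2*(-36))/(-45 - 36) + 658*(-844) = 18*(-45 - 72)/(-81) - 555352 = 18*(-1/81)*(-117) - 555352 = 26 - 555352 = -555326)
-s/((-1366*(246 - 1186))) = -(-555326)/((-1366*(246 - 1186))) = -(-555326)/((-1366*(-940))) = -(-555326)/1284040 = -1*(-277663/642020) = 277663/642020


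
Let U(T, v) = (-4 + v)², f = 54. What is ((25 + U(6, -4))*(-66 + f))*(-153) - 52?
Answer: 163352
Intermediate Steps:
((25 + U(6, -4))*(-66 + f))*(-153) - 52 = ((25 + (-4 - 4)²)*(-66 + 54))*(-153) - 52 = ((25 + (-8)²)*(-12))*(-153) - 52 = ((25 + 64)*(-12))*(-153) - 52 = (89*(-12))*(-153) - 52 = -1068*(-153) - 52 = 163404 - 52 = 163352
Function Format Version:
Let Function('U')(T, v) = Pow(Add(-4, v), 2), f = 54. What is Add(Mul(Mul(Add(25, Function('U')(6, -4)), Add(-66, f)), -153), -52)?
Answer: 163352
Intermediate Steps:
Add(Mul(Mul(Add(25, Function('U')(6, -4)), Add(-66, f)), -153), -52) = Add(Mul(Mul(Add(25, Pow(Add(-4, -4), 2)), Add(-66, 54)), -153), -52) = Add(Mul(Mul(Add(25, Pow(-8, 2)), -12), -153), -52) = Add(Mul(Mul(Add(25, 64), -12), -153), -52) = Add(Mul(Mul(89, -12), -153), -52) = Add(Mul(-1068, -153), -52) = Add(163404, -52) = 163352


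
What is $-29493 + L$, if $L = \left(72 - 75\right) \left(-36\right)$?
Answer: $-29385$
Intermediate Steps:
$L = 108$ ($L = \left(-3\right) \left(-36\right) = 108$)
$-29493 + L = -29493 + 108 = -29385$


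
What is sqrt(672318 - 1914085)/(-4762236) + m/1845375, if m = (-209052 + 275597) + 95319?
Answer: 161864/1845375 - I*sqrt(1241767)/4762236 ≈ 0.087713 - 0.000234*I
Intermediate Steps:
m = 161864 (m = 66545 + 95319 = 161864)
sqrt(672318 - 1914085)/(-4762236) + m/1845375 = sqrt(672318 - 1914085)/(-4762236) + 161864/1845375 = sqrt(-1241767)*(-1/4762236) + 161864*(1/1845375) = (I*sqrt(1241767))*(-1/4762236) + 161864/1845375 = -I*sqrt(1241767)/4762236 + 161864/1845375 = 161864/1845375 - I*sqrt(1241767)/4762236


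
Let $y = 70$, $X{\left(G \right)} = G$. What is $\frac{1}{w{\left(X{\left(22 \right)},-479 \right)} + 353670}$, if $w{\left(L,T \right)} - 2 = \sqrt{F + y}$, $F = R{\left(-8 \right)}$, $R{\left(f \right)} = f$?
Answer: $\frac{176836}{62541941761} - \frac{\sqrt{62}}{125083883522} \approx 2.8274 \cdot 10^{-6}$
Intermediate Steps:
$F = -8$
$w{\left(L,T \right)} = 2 + \sqrt{62}$ ($w{\left(L,T \right)} = 2 + \sqrt{-8 + 70} = 2 + \sqrt{62}$)
$\frac{1}{w{\left(X{\left(22 \right)},-479 \right)} + 353670} = \frac{1}{\left(2 + \sqrt{62}\right) + 353670} = \frac{1}{353672 + \sqrt{62}}$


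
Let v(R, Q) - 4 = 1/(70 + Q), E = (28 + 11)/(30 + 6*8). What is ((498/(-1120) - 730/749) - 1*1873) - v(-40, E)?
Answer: -2267194049/1206960 ≈ -1878.4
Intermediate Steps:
E = ½ (E = 39/(30 + 48) = 39/78 = 39*(1/78) = ½ ≈ 0.50000)
v(R, Q) = 4 + 1/(70 + Q)
((498/(-1120) - 730/749) - 1*1873) - v(-40, E) = ((498/(-1120) - 730/749) - 1*1873) - (281 + 4*(½))/(70 + ½) = ((498*(-1/1120) - 730*1/749) - 1873) - (281 + 2)/141/2 = ((-249/560 - 730/749) - 1873) - 2*283/141 = (-12149/8560 - 1873) - 1*566/141 = -16045029/8560 - 566/141 = -2267194049/1206960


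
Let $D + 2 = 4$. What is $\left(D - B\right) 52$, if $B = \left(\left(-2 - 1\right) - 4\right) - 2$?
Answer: $572$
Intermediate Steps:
$D = 2$ ($D = -2 + 4 = 2$)
$B = -9$ ($B = \left(\left(-2 - 1\right) - 4\right) - 2 = \left(-3 - 4\right) - 2 = -7 - 2 = -9$)
$\left(D - B\right) 52 = \left(2 - -9\right) 52 = \left(2 + 9\right) 52 = 11 \cdot 52 = 572$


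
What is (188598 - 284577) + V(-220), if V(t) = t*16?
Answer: -99499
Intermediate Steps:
V(t) = 16*t
(188598 - 284577) + V(-220) = (188598 - 284577) + 16*(-220) = -95979 - 3520 = -99499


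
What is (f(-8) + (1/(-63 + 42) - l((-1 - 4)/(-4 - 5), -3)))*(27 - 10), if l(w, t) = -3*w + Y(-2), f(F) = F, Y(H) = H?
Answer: -1564/21 ≈ -74.476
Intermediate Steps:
l(w, t) = -2 - 3*w (l(w, t) = -3*w - 2 = -2 - 3*w)
(f(-8) + (1/(-63 + 42) - l((-1 - 4)/(-4 - 5), -3)))*(27 - 10) = (-8 + (1/(-63 + 42) - (-2 - 3*(-1 - 4)/(-4 - 5))))*(27 - 10) = (-8 + (1/(-21) - (-2 - (-15)/(-9))))*17 = (-8 + (-1/21 - (-2 - (-15)*(-1)/9)))*17 = (-8 + (-1/21 - (-2 - 3*5/9)))*17 = (-8 + (-1/21 - (-2 - 5/3)))*17 = (-8 + (-1/21 - 1*(-11/3)))*17 = (-8 + (-1/21 + 11/3))*17 = (-8 + 76/21)*17 = -92/21*17 = -1564/21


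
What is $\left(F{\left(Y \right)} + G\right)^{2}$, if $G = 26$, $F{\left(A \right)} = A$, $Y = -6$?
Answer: $400$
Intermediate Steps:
$\left(F{\left(Y \right)} + G\right)^{2} = \left(-6 + 26\right)^{2} = 20^{2} = 400$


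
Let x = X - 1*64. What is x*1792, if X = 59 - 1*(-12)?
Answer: 12544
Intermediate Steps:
X = 71 (X = 59 + 12 = 71)
x = 7 (x = 71 - 1*64 = 71 - 64 = 7)
x*1792 = 7*1792 = 12544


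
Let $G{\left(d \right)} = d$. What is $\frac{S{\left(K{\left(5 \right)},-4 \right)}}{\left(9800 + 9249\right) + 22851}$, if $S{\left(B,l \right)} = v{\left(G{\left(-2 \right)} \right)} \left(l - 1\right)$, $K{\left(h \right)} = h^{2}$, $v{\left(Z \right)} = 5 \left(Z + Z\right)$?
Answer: $\frac{1}{419} \approx 0.0023866$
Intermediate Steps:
$v{\left(Z \right)} = 10 Z$ ($v{\left(Z \right)} = 5 \cdot 2 Z = 10 Z$)
$S{\left(B,l \right)} = 20 - 20 l$ ($S{\left(B,l \right)} = 10 \left(-2\right) \left(l - 1\right) = - 20 \left(-1 + l\right) = 20 - 20 l$)
$\frac{S{\left(K{\left(5 \right)},-4 \right)}}{\left(9800 + 9249\right) + 22851} = \frac{20 - -80}{\left(9800 + 9249\right) + 22851} = \frac{20 + 80}{19049 + 22851} = \frac{100}{41900} = 100 \cdot \frac{1}{41900} = \frac{1}{419}$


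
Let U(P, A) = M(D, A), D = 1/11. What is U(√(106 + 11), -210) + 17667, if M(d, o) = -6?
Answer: 17661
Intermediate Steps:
D = 1/11 ≈ 0.090909
U(P, A) = -6
U(√(106 + 11), -210) + 17667 = -6 + 17667 = 17661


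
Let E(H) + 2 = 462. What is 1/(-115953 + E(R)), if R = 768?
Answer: -1/115493 ≈ -8.6585e-6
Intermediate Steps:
E(H) = 460 (E(H) = -2 + 462 = 460)
1/(-115953 + E(R)) = 1/(-115953 + 460) = 1/(-115493) = -1/115493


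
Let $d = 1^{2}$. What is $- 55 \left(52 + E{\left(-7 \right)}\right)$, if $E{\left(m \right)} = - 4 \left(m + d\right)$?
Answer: $-4180$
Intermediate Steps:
$d = 1$
$E{\left(m \right)} = -4 - 4 m$ ($E{\left(m \right)} = - 4 \left(m + 1\right) = - 4 \left(1 + m\right) = -4 - 4 m$)
$- 55 \left(52 + E{\left(-7 \right)}\right) = - 55 \left(52 - -24\right) = - 55 \left(52 + \left(-4 + 28\right)\right) = - 55 \left(52 + 24\right) = \left(-55\right) 76 = -4180$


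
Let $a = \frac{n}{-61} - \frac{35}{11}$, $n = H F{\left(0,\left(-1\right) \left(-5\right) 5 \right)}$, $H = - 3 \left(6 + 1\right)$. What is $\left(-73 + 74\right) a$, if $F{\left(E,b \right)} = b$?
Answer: $\frac{3640}{671} \approx 5.4247$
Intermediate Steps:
$H = -21$ ($H = \left(-3\right) 7 = -21$)
$n = -525$ ($n = - 21 \left(-1\right) \left(-5\right) 5 = - 21 \cdot 5 \cdot 5 = \left(-21\right) 25 = -525$)
$a = \frac{3640}{671}$ ($a = - \frac{525}{-61} - \frac{35}{11} = \left(-525\right) \left(- \frac{1}{61}\right) - \frac{35}{11} = \frac{525}{61} - \frac{35}{11} = \frac{3640}{671} \approx 5.4247$)
$\left(-73 + 74\right) a = \left(-73 + 74\right) \frac{3640}{671} = 1 \cdot \frac{3640}{671} = \frac{3640}{671}$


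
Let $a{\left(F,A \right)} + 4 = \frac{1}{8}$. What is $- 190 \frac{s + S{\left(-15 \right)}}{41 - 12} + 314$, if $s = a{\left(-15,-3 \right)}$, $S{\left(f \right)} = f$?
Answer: $\frac{50769}{116} \approx 437.66$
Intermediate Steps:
$a{\left(F,A \right)} = - \frac{31}{8}$ ($a{\left(F,A \right)} = -4 + \frac{1}{8} = - \frac{31}{8}$)
$s = - \frac{31}{8} \approx -3.875$
$- 190 \frac{s + S{\left(-15 \right)}}{41 - 12} + 314 = - 190 \frac{- \frac{31}{8} - 15}{41 - 12} + 314 = - 190 \left(- \frac{151}{8 \cdot 29}\right) + 314 = - 190 \left(\left(- \frac{151}{8}\right) \frac{1}{29}\right) + 314 = \left(-190\right) \left(- \frac{151}{232}\right) + 314 = \frac{14345}{116} + 314 = \frac{50769}{116}$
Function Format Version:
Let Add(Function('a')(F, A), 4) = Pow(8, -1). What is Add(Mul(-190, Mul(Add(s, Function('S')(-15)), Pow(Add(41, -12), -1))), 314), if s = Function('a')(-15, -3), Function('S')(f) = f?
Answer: Rational(50769, 116) ≈ 437.66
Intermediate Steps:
Function('a')(F, A) = Rational(-31, 8) (Function('a')(F, A) = Add(-4, Pow(8, -1)) = Add(-4, Rational(1, 8)) = Rational(-31, 8))
s = Rational(-31, 8) ≈ -3.8750
Add(Mul(-190, Mul(Add(s, Function('S')(-15)), Pow(Add(41, -12), -1))), 314) = Add(Mul(-190, Mul(Add(Rational(-31, 8), -15), Pow(Add(41, -12), -1))), 314) = Add(Mul(-190, Mul(Rational(-151, 8), Pow(29, -1))), 314) = Add(Mul(-190, Mul(Rational(-151, 8), Rational(1, 29))), 314) = Add(Mul(-190, Rational(-151, 232)), 314) = Add(Rational(14345, 116), 314) = Rational(50769, 116)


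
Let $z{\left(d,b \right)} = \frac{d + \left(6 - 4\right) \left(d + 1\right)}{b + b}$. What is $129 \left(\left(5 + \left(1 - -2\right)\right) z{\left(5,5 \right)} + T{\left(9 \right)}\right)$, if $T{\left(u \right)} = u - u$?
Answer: $\frac{8772}{5} \approx 1754.4$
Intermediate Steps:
$T{\left(u \right)} = 0$
$z{\left(d,b \right)} = \frac{2 + 3 d}{2 b}$ ($z{\left(d,b \right)} = \frac{d + 2 \left(1 + d\right)}{2 b} = \left(d + \left(2 + 2 d\right)\right) \frac{1}{2 b} = \left(2 + 3 d\right) \frac{1}{2 b} = \frac{2 + 3 d}{2 b}$)
$129 \left(\left(5 + \left(1 - -2\right)\right) z{\left(5,5 \right)} + T{\left(9 \right)}\right) = 129 \left(\left(5 + \left(1 - -2\right)\right) \frac{2 + 3 \cdot 5}{2 \cdot 5} + 0\right) = 129 \left(\left(5 + \left(1 + 2\right)\right) \frac{1}{2} \cdot \frac{1}{5} \left(2 + 15\right) + 0\right) = 129 \left(\left(5 + 3\right) \frac{1}{2} \cdot \frac{1}{5} \cdot 17 + 0\right) = 129 \left(8 \cdot \frac{17}{10} + 0\right) = 129 \left(\frac{68}{5} + 0\right) = 129 \cdot \frac{68}{5} = \frac{8772}{5}$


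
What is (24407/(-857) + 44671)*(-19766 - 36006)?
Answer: -2133760870080/857 ≈ -2.4898e+9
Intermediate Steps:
(24407/(-857) + 44671)*(-19766 - 36006) = (24407*(-1/857) + 44671)*(-55772) = (-24407/857 + 44671)*(-55772) = (38258640/857)*(-55772) = -2133760870080/857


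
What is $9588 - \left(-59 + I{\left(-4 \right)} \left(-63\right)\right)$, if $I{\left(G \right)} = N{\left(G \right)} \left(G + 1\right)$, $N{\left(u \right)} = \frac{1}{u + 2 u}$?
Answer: $\frac{38651}{4} \approx 9662.8$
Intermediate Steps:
$N{\left(u \right)} = \frac{1}{3 u}$
$I{\left(G \right)} = \frac{1 + G}{3 G}$ ($I{\left(G \right)} = \frac{1}{3 G} \left(G + 1\right) = \frac{1}{3 G} \left(1 + G\right) = \frac{1 + G}{3 G}$)
$9588 - \left(-59 + I{\left(-4 \right)} \left(-63\right)\right) = 9588 - \left(-59 + \frac{1 - 4}{3 \left(-4\right)} \left(-63\right)\right) = 9588 - \left(-59 + \frac{1}{3} \left(- \frac{1}{4}\right) \left(-3\right) \left(-63\right)\right) = 9588 - \left(-59 + \frac{1}{4} \left(-63\right)\right) = 9588 - \left(-59 - \frac{63}{4}\right) = 9588 - - \frac{299}{4} = 9588 + \frac{299}{4} = \frac{38651}{4}$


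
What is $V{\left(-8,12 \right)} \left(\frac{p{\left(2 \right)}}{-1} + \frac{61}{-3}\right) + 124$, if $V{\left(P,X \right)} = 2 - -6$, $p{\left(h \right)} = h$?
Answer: $- \frac{164}{3} \approx -54.667$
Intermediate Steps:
$V{\left(P,X \right)} = 8$ ($V{\left(P,X \right)} = 2 + 6 = 8$)
$V{\left(-8,12 \right)} \left(\frac{p{\left(2 \right)}}{-1} + \frac{61}{-3}\right) + 124 = 8 \left(\frac{2}{-1} + \frac{61}{-3}\right) + 124 = 8 \left(2 \left(-1\right) + 61 \left(- \frac{1}{3}\right)\right) + 124 = 8 \left(-2 - \frac{61}{3}\right) + 124 = 8 \left(- \frac{67}{3}\right) + 124 = - \frac{536}{3} + 124 = - \frac{164}{3}$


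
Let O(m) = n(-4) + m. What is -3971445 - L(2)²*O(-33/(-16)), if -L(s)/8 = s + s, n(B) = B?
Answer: -3969461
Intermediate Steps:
L(s) = -16*s (L(s) = -8*(s + s) = -16*s)
O(m) = -4 + m
-3971445 - L(2)²*O(-33/(-16)) = -3971445 - (-16*2)²*(-4 - 33/(-16)) = -3971445 - (-32)²*(-4 - 33*(-1/16)) = -3971445 - 1024*(-4 + 33/16) = -3971445 - 1024*(-31)/16 = -3971445 - 1*(-1984) = -3971445 + 1984 = -3969461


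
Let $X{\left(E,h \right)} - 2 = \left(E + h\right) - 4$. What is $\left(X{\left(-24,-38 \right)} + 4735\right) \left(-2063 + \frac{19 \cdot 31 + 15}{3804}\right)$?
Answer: $- \frac{3054463434}{317} \approx -9.6355 \cdot 10^{6}$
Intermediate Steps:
$X{\left(E,h \right)} = -2 + E + h$ ($X{\left(E,h \right)} = 2 - \left(4 - E - h\right) = 2 + \left(-4 + E + h\right) = -2 + E + h$)
$\left(X{\left(-24,-38 \right)} + 4735\right) \left(-2063 + \frac{19 \cdot 31 + 15}{3804}\right) = \left(\left(-2 - 24 - 38\right) + 4735\right) \left(-2063 + \frac{19 \cdot 31 + 15}{3804}\right) = \left(-64 + 4735\right) \left(-2063 + \left(589 + 15\right) \frac{1}{3804}\right) = 4671 \left(-2063 + 604 \cdot \frac{1}{3804}\right) = 4671 \left(-2063 + \frac{151}{951}\right) = 4671 \left(- \frac{1961762}{951}\right) = - \frac{3054463434}{317}$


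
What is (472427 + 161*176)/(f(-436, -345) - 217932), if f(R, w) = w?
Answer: -166921/72759 ≈ -2.2942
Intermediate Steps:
(472427 + 161*176)/(f(-436, -345) - 217932) = (472427 + 161*176)/(-345 - 217932) = (472427 + 28336)/(-218277) = 500763*(-1/218277) = -166921/72759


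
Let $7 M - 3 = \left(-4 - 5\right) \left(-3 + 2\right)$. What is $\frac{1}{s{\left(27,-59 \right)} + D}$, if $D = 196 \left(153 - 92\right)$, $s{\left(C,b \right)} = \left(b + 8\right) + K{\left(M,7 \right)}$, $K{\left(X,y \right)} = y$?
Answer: $\frac{1}{11912} \approx 8.3949 \cdot 10^{-5}$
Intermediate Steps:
$M = \frac{12}{7}$ ($M = \frac{3}{7} + \frac{\left(-4 - 5\right) \left(-3 + 2\right)}{7} = \frac{3}{7} + \frac{\left(-9\right) \left(-1\right)}{7} = \frac{3}{7} + \frac{1}{7} \cdot 9 = \frac{3}{7} + \frac{9}{7} = \frac{12}{7} \approx 1.7143$)
$s{\left(C,b \right)} = 15 + b$ ($s{\left(C,b \right)} = \left(b + 8\right) + 7 = \left(8 + b\right) + 7 = 15 + b$)
$D = 11956$ ($D = 196 \left(153 - 92\right) = 196 \cdot 61 = 11956$)
$\frac{1}{s{\left(27,-59 \right)} + D} = \frac{1}{\left(15 - 59\right) + 11956} = \frac{1}{-44 + 11956} = \frac{1}{11912}$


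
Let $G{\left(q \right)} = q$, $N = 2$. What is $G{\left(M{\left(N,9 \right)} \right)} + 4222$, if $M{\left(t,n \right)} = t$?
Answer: $4224$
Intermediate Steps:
$G{\left(M{\left(N,9 \right)} \right)} + 4222 = 2 + 4222 = 4224$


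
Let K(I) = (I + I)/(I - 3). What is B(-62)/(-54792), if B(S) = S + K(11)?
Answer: 79/73056 ≈ 0.0010814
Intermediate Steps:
K(I) = 2*I/(-3 + I) (K(I) = (2*I)/(-3 + I) = 2*I/(-3 + I))
B(S) = 11/4 + S (B(S) = S + 2*11/(-3 + 11) = S + 2*11/8 = S + 2*11*(⅛) = S + 11/4 = 11/4 + S)
B(-62)/(-54792) = (11/4 - 62)/(-54792) = -237/4*(-1/54792) = 79/73056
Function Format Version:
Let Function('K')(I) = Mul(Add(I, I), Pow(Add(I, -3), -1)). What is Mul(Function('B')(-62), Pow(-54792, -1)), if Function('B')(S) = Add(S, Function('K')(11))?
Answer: Rational(79, 73056) ≈ 0.0010814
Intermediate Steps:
Function('K')(I) = Mul(2, I, Pow(Add(-3, I), -1)) (Function('K')(I) = Mul(Mul(2, I), Pow(Add(-3, I), -1)) = Mul(2, I, Pow(Add(-3, I), -1)))
Function('B')(S) = Add(Rational(11, 4), S) (Function('B')(S) = Add(S, Mul(2, 11, Pow(Add(-3, 11), -1))) = Add(S, Mul(2, 11, Pow(8, -1))) = Add(S, Mul(2, 11, Rational(1, 8))) = Add(S, Rational(11, 4)) = Add(Rational(11, 4), S))
Mul(Function('B')(-62), Pow(-54792, -1)) = Mul(Add(Rational(11, 4), -62), Pow(-54792, -1)) = Mul(Rational(-237, 4), Rational(-1, 54792)) = Rational(79, 73056)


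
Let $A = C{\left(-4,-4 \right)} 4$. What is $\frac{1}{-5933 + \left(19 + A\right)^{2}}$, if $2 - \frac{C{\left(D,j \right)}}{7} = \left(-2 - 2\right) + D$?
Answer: $\frac{1}{83468} \approx 1.1981 \cdot 10^{-5}$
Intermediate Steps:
$C{\left(D,j \right)} = 42 - 7 D$ ($C{\left(D,j \right)} = 14 - 7 \left(\left(-2 - 2\right) + D\right) = 14 - 7 \left(-4 + D\right) = 14 - \left(-28 + 7 D\right) = 42 - 7 D$)
$A = 280$ ($A = \left(42 - -28\right) 4 = \left(42 + 28\right) 4 = 70 \cdot 4 = 280$)
$\frac{1}{-5933 + \left(19 + A\right)^{2}} = \frac{1}{-5933 + \left(19 + 280\right)^{2}} = \frac{1}{-5933 + 299^{2}} = \frac{1}{-5933 + 89401} = \frac{1}{83468}$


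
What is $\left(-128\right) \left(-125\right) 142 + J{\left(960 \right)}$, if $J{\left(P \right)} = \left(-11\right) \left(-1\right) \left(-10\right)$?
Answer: $2271890$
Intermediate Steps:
$J{\left(P \right)} = -110$ ($J{\left(P \right)} = 11 \left(-10\right) = -110$)
$\left(-128\right) \left(-125\right) 142 + J{\left(960 \right)} = \left(-128\right) \left(-125\right) 142 - 110 = 16000 \cdot 142 - 110 = 2272000 - 110 = 2271890$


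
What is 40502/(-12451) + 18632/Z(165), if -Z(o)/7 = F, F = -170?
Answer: 5405578/435785 ≈ 12.404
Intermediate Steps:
Z(o) = 1190 (Z(o) = -7*(-170) = 1190)
40502/(-12451) + 18632/Z(165) = 40502/(-12451) + 18632/1190 = 40502*(-1/12451) + 18632*(1/1190) = -40502/12451 + 548/35 = 5405578/435785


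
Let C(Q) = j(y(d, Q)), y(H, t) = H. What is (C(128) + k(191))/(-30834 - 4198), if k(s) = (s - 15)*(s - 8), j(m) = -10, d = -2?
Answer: -16099/17516 ≈ -0.91910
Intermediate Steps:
C(Q) = -10
k(s) = (-15 + s)*(-8 + s)
(C(128) + k(191))/(-30834 - 4198) = (-10 + (120 + 191**2 - 23*191))/(-30834 - 4198) = (-10 + (120 + 36481 - 4393))/(-35032) = (-10 + 32208)*(-1/35032) = 32198*(-1/35032) = -16099/17516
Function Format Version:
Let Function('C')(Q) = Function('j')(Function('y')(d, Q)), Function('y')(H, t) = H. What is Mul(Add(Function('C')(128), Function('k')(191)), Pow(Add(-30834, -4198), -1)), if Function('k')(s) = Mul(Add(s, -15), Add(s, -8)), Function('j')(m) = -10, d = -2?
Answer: Rational(-16099, 17516) ≈ -0.91910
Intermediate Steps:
Function('C')(Q) = -10
Function('k')(s) = Mul(Add(-15, s), Add(-8, s))
Mul(Add(Function('C')(128), Function('k')(191)), Pow(Add(-30834, -4198), -1)) = Mul(Add(-10, Add(120, Pow(191, 2), Mul(-23, 191))), Pow(Add(-30834, -4198), -1)) = Mul(Add(-10, Add(120, 36481, -4393)), Pow(-35032, -1)) = Mul(Add(-10, 32208), Rational(-1, 35032)) = Mul(32198, Rational(-1, 35032)) = Rational(-16099, 17516)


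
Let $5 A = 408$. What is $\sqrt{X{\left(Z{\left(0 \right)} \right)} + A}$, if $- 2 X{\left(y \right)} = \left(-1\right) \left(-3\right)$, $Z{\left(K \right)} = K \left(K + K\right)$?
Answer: $\frac{3 \sqrt{890}}{10} \approx 8.9499$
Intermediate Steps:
$Z{\left(K \right)} = 2 K^{2}$ ($Z{\left(K \right)} = K 2 K = 2 K^{2}$)
$A = \frac{408}{5}$ ($A = \frac{1}{5} \cdot 408 = \frac{408}{5} \approx 81.6$)
$X{\left(y \right)} = - \frac{3}{2}$ ($X{\left(y \right)} = - \frac{\left(-1\right) \left(-3\right)}{2} = \left(- \frac{1}{2}\right) 3 = - \frac{3}{2}$)
$\sqrt{X{\left(Z{\left(0 \right)} \right)} + A} = \sqrt{- \frac{3}{2} + \frac{408}{5}} = \sqrt{\frac{801}{10}} = \frac{3 \sqrt{890}}{10}$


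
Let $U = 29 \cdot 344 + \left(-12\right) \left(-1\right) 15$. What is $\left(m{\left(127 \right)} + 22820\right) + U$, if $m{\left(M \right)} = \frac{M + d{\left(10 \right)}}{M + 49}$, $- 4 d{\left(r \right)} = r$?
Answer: $\frac{11607801}{352} \approx 32977.0$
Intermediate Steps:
$d{\left(r \right)} = - \frac{r}{4}$
$m{\left(M \right)} = \frac{- \frac{5}{2} + M}{49 + M}$ ($m{\left(M \right)} = \frac{M - \frac{5}{2}}{M + 49} = \frac{M - \frac{5}{2}}{49 + M} = \frac{- \frac{5}{2} + M}{49 + M}$)
$U = 10156$ ($U = 9976 + 12 \cdot 15 = 9976 + 180 = 10156$)
$\left(m{\left(127 \right)} + 22820\right) + U = \left(\frac{- \frac{5}{2} + 127}{49 + 127} + 22820\right) + 10156 = \left(\frac{1}{176} \cdot \frac{249}{2} + 22820\right) + 10156 = \left(\frac{249}{352} + 22820\right) + 10156 = \frac{8032889}{352} + 10156 = \frac{11607801}{352}$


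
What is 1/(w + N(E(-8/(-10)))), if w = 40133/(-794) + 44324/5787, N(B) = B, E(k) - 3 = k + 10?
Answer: -22974390/668235493 ≈ -0.034381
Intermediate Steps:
E(k) = 13 + k (E(k) = 3 + (k + 10) = 3 + (10 + k) = 13 + k)
w = -197056415/4594878 (w = 40133*(-1/794) + 44324*(1/5787) = -40133/794 + 44324/5787 = -197056415/4594878 ≈ -42.886)
1/(w + N(E(-8/(-10)))) = 1/(-197056415/4594878 + (13 - 8/(-10))) = 1/(-197056415/4594878 + (13 - 8*(-⅒))) = 1/(-197056415/4594878 + (13 + ⅘)) = 1/(-197056415/4594878 + 69/5) = 1/(-668235493/22974390) = -22974390/668235493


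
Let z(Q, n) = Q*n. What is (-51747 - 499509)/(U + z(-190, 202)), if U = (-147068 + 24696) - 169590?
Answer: 91876/55057 ≈ 1.6687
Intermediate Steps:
U = -291962 (U = -122372 - 169590 = -291962)
(-51747 - 499509)/(U + z(-190, 202)) = (-51747 - 499509)/(-291962 - 190*202) = -551256/(-291962 - 38380) = -551256/(-330342) = -551256*(-1/330342) = 91876/55057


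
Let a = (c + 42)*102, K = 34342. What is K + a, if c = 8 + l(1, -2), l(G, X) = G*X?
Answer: 39238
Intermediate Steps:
c = 6 (c = 8 + 1*(-2) = 8 - 2 = 6)
a = 4896 (a = (6 + 42)*102 = 48*102 = 4896)
K + a = 34342 + 4896 = 39238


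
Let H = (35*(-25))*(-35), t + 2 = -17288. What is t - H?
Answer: -47915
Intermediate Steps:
t = -17290 (t = -2 - 17288 = -17290)
H = 30625 (H = -875*(-35) = 30625)
t - H = -17290 - 1*30625 = -17290 - 30625 = -47915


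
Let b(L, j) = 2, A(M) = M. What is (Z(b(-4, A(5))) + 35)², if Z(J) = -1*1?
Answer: 1156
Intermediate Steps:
Z(J) = -1
(Z(b(-4, A(5))) + 35)² = (-1 + 35)² = 34² = 1156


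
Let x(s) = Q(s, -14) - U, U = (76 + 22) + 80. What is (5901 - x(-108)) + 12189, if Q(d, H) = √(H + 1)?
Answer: 18268 - I*√13 ≈ 18268.0 - 3.6056*I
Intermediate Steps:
Q(d, H) = √(1 + H)
U = 178 (U = 98 + 80 = 178)
x(s) = -178 + I*√13 (x(s) = √(1 - 14) - 1*178 = √(-13) - 178 = I*√13 - 178 = -178 + I*√13)
(5901 - x(-108)) + 12189 = (5901 - (-178 + I*√13)) + 12189 = (5901 + (178 - I*√13)) + 12189 = (6079 - I*√13) + 12189 = 18268 - I*√13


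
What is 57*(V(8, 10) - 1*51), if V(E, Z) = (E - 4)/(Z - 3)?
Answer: -20121/7 ≈ -2874.4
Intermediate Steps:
V(E, Z) = (-4 + E)/(-3 + Z)
57*(V(8, 10) - 1*51) = 57*((-4 + 8)/(-3 + 10) - 1*51) = 57*(4/7 - 51) = 57*(-353/7) = -20121/7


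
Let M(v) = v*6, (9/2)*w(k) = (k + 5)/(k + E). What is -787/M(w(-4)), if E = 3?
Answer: 2361/4 ≈ 590.25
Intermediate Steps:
w(k) = 2*(5 + k)/(9*(3 + k)) (w(k) = 2*((k + 5)/(k + 3))/9 = 2*((5 + k)/(3 + k))/9 = 2*(5 + k)/(9*(3 + k)))
M(v) = 6*v
-787/M(w(-4)) = -787*3*(3 - 4)/(4*(5 - 4)) = -787/(6*((2/9)*1/(-1))) = -787/(6*((2/9)*(-1)*1)) = -787/(6*(-2/9)) = -787/(-4/3) = -787*(-3/4) = 2361/4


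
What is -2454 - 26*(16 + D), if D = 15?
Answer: -3260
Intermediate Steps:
-2454 - 26*(16 + D) = -2454 - 26*(16 + 15) = -2454 - 26*31 = -2454 - 1*806 = -2454 - 806 = -3260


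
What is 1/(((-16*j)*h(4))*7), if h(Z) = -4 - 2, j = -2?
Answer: -1/1344 ≈ -0.00074405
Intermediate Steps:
h(Z) = -6
1/(((-16*j)*h(4))*7) = 1/((-16*(-2)*(-6))*7) = 1/((32*(-6))*7) = 1/(-192*7) = 1/(-1344) = -1/1344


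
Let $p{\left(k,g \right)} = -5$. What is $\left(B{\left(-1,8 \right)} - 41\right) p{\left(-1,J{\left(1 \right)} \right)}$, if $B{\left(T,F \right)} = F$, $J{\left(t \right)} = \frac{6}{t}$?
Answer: $165$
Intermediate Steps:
$\left(B{\left(-1,8 \right)} - 41\right) p{\left(-1,J{\left(1 \right)} \right)} = \left(8 - 41\right) \left(-5\right) = \left(-33\right) \left(-5\right) = 165$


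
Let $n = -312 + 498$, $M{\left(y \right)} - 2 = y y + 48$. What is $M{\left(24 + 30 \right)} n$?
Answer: $551676$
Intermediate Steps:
$M{\left(y \right)} = 50 + y^{2}$ ($M{\left(y \right)} = 2 + \left(y y + 48\right) = 2 + \left(y^{2} + 48\right) = 2 + \left(48 + y^{2}\right) = 50 + y^{2}$)
$n = 186$
$M{\left(24 + 30 \right)} n = \left(50 + \left(24 + 30\right)^{2}\right) 186 = \left(50 + 54^{2}\right) 186 = \left(50 + 2916\right) 186 = 2966 \cdot 186 = 551676$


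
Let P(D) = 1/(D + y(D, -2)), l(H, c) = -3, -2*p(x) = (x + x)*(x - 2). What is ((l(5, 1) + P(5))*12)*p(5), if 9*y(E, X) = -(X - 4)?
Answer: 8640/17 ≈ 508.24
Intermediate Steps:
y(E, X) = 4/9 - X/9 (y(E, X) = (-(X - 4))/9 = (-(-4 + X))/9 = (4 - X)/9 = 4/9 - X/9)
p(x) = -x*(-2 + x) (p(x) = -(x + x)*(x - 2)/2 = -2*x*(-2 + x)/2 = -x*(-2 + x))
P(D) = 1/(2/3 + D) (P(D) = 1/(D + (4/9 - 1/9*(-2))) = 1/(D + (4/9 + 2/9)) = 1/(D + 2/3) = 1/(2/3 + D))
((l(5, 1) + P(5))*12)*p(5) = ((-3 + 3/(2 + 3*5))*12)*(5*(2 - 1*5)) = ((-3 + 3/(2 + 15))*12)*(5*(2 - 5)) = ((-3 + 3/17)*12)*(5*(-3)) = ((-3 + 3*(1/17))*12)*(-15) = ((-3 + 3/17)*12)*(-15) = -48/17*12*(-15) = -576/17*(-15) = 8640/17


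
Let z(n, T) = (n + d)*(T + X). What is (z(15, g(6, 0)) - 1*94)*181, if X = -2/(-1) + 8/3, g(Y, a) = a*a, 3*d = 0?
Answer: -4344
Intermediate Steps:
d = 0 (d = (⅓)*0 = 0)
g(Y, a) = a²
X = 14/3 (X = -2*(-1) + 8*(⅓) = 2 + 8/3 = 14/3 ≈ 4.6667)
z(n, T) = n*(14/3 + T) (z(n, T) = (n + 0)*(T + 14/3) = n*(14/3 + T))
(z(15, g(6, 0)) - 1*94)*181 = ((⅓)*15*(14 + 3*0²) - 1*94)*181 = ((⅓)*15*(14 + 3*0) - 94)*181 = ((⅓)*15*(14 + 0) - 94)*181 = ((⅓)*15*14 - 94)*181 = (70 - 94)*181 = -24*181 = -4344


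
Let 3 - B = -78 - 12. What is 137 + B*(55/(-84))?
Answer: 2131/28 ≈ 76.107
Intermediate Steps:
B = 93 (B = 3 - (-78 - 12) = 3 - 1*(-90) = 3 + 90 = 93)
137 + B*(55/(-84)) = 137 + 93*(55/(-84)) = 137 + 93*(55*(-1/84)) = 137 + 93*(-55/84) = 137 - 1705/28 = 2131/28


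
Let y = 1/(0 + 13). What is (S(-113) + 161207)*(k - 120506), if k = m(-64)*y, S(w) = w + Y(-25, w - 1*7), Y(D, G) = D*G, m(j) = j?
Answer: -257076552348/13 ≈ -1.9775e+10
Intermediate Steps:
S(w) = 175 - 24*w (S(w) = w - 25*(w - 1*7) = w - 25*(w - 7) = w - 25*(-7 + w) = w + (175 - 25*w) = 175 - 24*w)
y = 1/13 ≈ 0.076923
k = -64/13 (k = -64*1/13 = -64/13 ≈ -4.9231)
(S(-113) + 161207)*(k - 120506) = ((175 - 24*(-113)) + 161207)*(-64/13 - 120506) = ((175 + 2712) + 161207)*(-1566642/13) = (2887 + 161207)*(-1566642/13) = 164094*(-1566642/13) = -257076552348/13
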